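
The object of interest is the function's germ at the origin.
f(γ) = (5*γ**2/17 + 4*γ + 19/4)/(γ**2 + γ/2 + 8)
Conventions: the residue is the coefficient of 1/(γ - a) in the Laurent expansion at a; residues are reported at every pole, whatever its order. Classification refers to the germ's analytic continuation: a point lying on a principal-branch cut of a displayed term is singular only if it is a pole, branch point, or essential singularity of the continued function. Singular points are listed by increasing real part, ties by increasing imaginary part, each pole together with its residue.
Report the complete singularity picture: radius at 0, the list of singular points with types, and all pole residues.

Denominator factor (γ**2 + γ/2 + 8): discriminant -127/4, complex-conjugate roots (-1/4) + ((1/4)*sqrt(127))*i and (-1/4) - ((1/4)*sqrt(127))*i; poles of order 1, moduli (2)*sqrt(2) and (2)*sqrt(2).
The radius of convergence is the smallest modulus among the singular points: (2)*sqrt(2).
The factor γ**2 + γ/2 + 8 splits as (γ - a)(γ - a') with a = (-1/4) - ((1/4)*sqrt(127))*i, a' = (-1/4) + ((1/4)*sqrt(127))*i. At the order-1 pole a set g(γ) = (γ - a)*f(γ) = [5*γ**2/17 + 4*γ + 19/4] / (γ - a').
Simple pole: residue = g(a) at a = (-1/4) - ((1/4)*sqrt(127))*i, which is (131/68) + ((195/8636)*sqrt(127))*i.
The factor γ**2 + γ/2 + 8 splits as (γ - a)(γ - a') with a = (-1/4) + ((1/4)*sqrt(127))*i, a' = (-1/4) - ((1/4)*sqrt(127))*i. At the order-1 pole a set g(γ) = (γ - a)*f(γ) = [5*γ**2/17 + 4*γ + 19/4] / (γ - a').
Simple pole: residue = g(a) at a = (-1/4) + ((1/4)*sqrt(127))*i, which is (131/68) - ((195/8636)*sqrt(127))*i.
List the singular points by increasing real part (a conjugate pair: the negative imaginary part first).

Radius of convergence at 0: (2)*sqrt(2).
At (-1/4) - ((1/4)*sqrt(127))*i: a pole of order 1; residue (131/68) + ((195/8636)*sqrt(127))*i.
At (-1/4) + ((1/4)*sqrt(127))*i: a pole of order 1; residue (131/68) - ((195/8636)*sqrt(127))*i.


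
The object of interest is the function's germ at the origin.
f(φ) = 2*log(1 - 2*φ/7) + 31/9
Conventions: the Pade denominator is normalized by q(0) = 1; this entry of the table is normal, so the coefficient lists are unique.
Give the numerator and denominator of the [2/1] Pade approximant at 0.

Taylor coefficients needed (expand at 0): a_0 = 31/9, a_1 = -4/7, a_2 = -4/49, a_3 = -16/1029.
Write the denominator as Q(φ) = 1 + q1*φ. Requiring Q*f - P = O(φ^4) with deg P <= 2 kills the coefficients of φ^3..φ^3 in Q*f:
  φ^3: a_3 + q1*a_2 = 0, i.e. -16/1029 + (-4/49)*q1 = 0.
Solving this linear system: q1 = -4/21.
The numerator is Q*f truncated at degree 2: P0 = a_0 = 31/9; P1 = a_1 + q1*a_0 = -232/189; P2 = a_2 + q1*a_1 = 4/147.

The Pade approximant has numerator coefficients [31/9, -232/189, 4/147]; denominator coefficients [1, -4/21].


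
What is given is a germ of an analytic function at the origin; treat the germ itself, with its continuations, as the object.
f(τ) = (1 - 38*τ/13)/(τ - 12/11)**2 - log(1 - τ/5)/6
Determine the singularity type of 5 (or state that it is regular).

The point is a logarithmic branch point.

The term (-1/6)*log(1 - τ/(5)) has argument 1 - 5/(5) = 0 at 5: a logarithmic (infinitely-sheeted) branch point; the remaining terms are analytic or single-valued there.


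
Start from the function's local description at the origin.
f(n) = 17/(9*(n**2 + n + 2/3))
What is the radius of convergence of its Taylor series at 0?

Denominator factor (n**2 + n + 2/3): discriminant -5/3, complex-conjugate roots (-1/2) + ((1/6)*sqrt(15))*i and (-1/2) - ((1/6)*sqrt(15))*i; poles of order 1, moduli (1/3)*sqrt(6) and (1/3)*sqrt(6).
The radius of convergence is the smallest modulus among the singular points: (1/3)*sqrt(6).

The radius of convergence is (1/3)*sqrt(6).


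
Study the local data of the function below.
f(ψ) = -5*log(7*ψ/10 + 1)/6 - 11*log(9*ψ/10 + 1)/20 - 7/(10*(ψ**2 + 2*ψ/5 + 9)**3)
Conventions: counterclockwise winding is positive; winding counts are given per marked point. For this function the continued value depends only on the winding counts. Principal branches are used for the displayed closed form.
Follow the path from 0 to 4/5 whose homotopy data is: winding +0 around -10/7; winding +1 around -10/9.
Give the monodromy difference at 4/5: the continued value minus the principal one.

The rational part is single-valued and drops out of the difference; each branch term changes only by its own monodromy.
(-5/6)*log(1 - ψ/(-10/7)): winding 0 around -10/7, so this term returns to its principal value, contribution 0.
(-11/20)*log(1 - ψ/(-10/9)): each positive loop around -10/9 adds 2*pi*i to the log, so winding +1 contributes (-11/20)*(1)*2*pi*i = -(11/10)*pi*i.
Summing the contributions at ψ = 4/5 gives -(11/10)*pi*i.

Continued minus principal equals -(11/10)*pi*i.


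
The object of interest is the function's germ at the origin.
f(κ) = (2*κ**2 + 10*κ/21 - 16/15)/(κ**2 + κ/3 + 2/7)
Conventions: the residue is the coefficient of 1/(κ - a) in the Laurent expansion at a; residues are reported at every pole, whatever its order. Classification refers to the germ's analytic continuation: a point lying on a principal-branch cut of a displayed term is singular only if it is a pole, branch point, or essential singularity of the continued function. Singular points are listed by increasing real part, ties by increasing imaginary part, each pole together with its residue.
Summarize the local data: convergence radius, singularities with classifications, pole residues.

Radius of convergence at 0: (1/7)*sqrt(14).
At (-1/6) - ((1/42)*sqrt(455))*i: a pole of order 1; residue (-2/21) - ((506/6825)*sqrt(455))*i.
At (-1/6) + ((1/42)*sqrt(455))*i: a pole of order 1; residue (-2/21) + ((506/6825)*sqrt(455))*i.

Denominator factor (κ**2 + κ/3 + 2/7): discriminant -65/63, complex-conjugate roots (-1/6) + ((1/42)*sqrt(455))*i and (-1/6) - ((1/42)*sqrt(455))*i; poles of order 1, moduli (1/7)*sqrt(14) and (1/7)*sqrt(14).
The radius of convergence is the smallest modulus among the singular points: (1/7)*sqrt(14).
The factor κ**2 + κ/3 + 2/7 splits as (κ - a)(κ - a') with a = (-1/6) - ((1/42)*sqrt(455))*i, a' = (-1/6) + ((1/42)*sqrt(455))*i. At the order-1 pole a set g(κ) = (κ - a)*f(κ) = [2*κ**2 + 10*κ/21 - 16/15] / (κ - a').
Simple pole: residue = g(a) at a = (-1/6) - ((1/42)*sqrt(455))*i, which is (-2/21) - ((506/6825)*sqrt(455))*i.
The factor κ**2 + κ/3 + 2/7 splits as (κ - a)(κ - a') with a = (-1/6) + ((1/42)*sqrt(455))*i, a' = (-1/6) - ((1/42)*sqrt(455))*i. At the order-1 pole a set g(κ) = (κ - a)*f(κ) = [2*κ**2 + 10*κ/21 - 16/15] / (κ - a').
Simple pole: residue = g(a) at a = (-1/6) + ((1/42)*sqrt(455))*i, which is (-2/21) + ((506/6825)*sqrt(455))*i.
List the singular points by increasing real part (a conjugate pair: the negative imaginary part first).


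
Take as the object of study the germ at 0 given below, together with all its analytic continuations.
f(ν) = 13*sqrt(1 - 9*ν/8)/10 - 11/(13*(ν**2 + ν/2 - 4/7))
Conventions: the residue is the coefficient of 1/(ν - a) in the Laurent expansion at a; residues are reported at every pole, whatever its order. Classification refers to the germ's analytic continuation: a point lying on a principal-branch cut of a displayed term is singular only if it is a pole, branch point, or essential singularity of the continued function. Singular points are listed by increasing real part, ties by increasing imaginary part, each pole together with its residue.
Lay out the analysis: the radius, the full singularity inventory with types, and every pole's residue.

Denominator factor (ν**2 + ν/2 - 4/7): discriminant 71/28, real irrational roots -1/4 + (1/28)*sqrt(497) and -1/4 - (1/28)*sqrt(497); poles of order 1, moduli -1/4 + (1/28)*sqrt(497) and 1/4 + (1/28)*sqrt(497).
Branch term (13/10)*sqrt(1 - ν/(8/9)): its argument vanishes at ν = 8/9, a square-root branch point, modulus 8/9.
The radius of convergence is the smallest modulus among the singular points: -1/4 + (1/28)*sqrt(497).
The branch term is analytic at -1/4 - (1/28)*sqrt(497) and contributes nothing to the residue; only the rational part matters.
The factor ν**2 + ν/2 - 4/7 splits as (ν - a)(ν - a') with a = -1/4 - (1/28)*sqrt(497), a' = -1/4 + (1/28)*sqrt(497). At the order-1 pole a set g(ν) = (ν - a)*(rational part) = [-11/13] / (ν - a').
Simple pole: residue = g(a) at a = -1/4 - (1/28)*sqrt(497), which is (22/923)*sqrt(497).
The branch term is analytic at -1/4 + (1/28)*sqrt(497) and contributes nothing to the residue; only the rational part matters.
The factor ν**2 + ν/2 - 4/7 splits as (ν - a)(ν - a') with a = -1/4 + (1/28)*sqrt(497), a' = -1/4 - (1/28)*sqrt(497). At the order-1 pole a set g(ν) = (ν - a)*(rational part) = [-11/13] / (ν - a').
Simple pole: residue = g(a) at a = -1/4 + (1/28)*sqrt(497), which is -(22/923)*sqrt(497).
List the singular points by increasing real part (a conjugate pair: the negative imaginary part first).

Radius of convergence at 0: -1/4 + (1/28)*sqrt(497).
At -1/4 - (1/28)*sqrt(497): a pole of order 1; residue (22/923)*sqrt(497).
At -1/4 + (1/28)*sqrt(497): a pole of order 1; residue -(22/923)*sqrt(497).
At 8/9: an algebraic (square-root) branch point.


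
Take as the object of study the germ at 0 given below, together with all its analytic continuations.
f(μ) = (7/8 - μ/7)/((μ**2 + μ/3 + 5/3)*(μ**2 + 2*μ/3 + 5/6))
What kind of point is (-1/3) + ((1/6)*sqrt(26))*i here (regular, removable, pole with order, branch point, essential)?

The point is a pole of order 1.

The denominator factor μ**2 + 2*μ/3 + 5/6 vanishes at (-1/3) + ((1/6)*sqrt(26))*i and appears to the power 1; the numerator there equals (155/168) - ((1/42)*sqrt(26))*i, nonzero, and no other factor vanishes.
Hence a pole whose order is the multiplicity, 1.


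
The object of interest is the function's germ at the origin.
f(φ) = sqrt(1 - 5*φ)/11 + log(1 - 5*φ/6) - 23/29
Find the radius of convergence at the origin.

The radius of convergence is 1/5.

Branch term (1/11)*sqrt(1 - φ/(1/5)): its argument vanishes at φ = 1/5, a square-root branch point, modulus 1/5.
Branch term (1)*log(1 - φ/(6/5)): its argument vanishes at φ = 6/5, a logarithmic branch point, modulus 6/5.
The radius of convergence is the smallest modulus among the singular points: 1/5.


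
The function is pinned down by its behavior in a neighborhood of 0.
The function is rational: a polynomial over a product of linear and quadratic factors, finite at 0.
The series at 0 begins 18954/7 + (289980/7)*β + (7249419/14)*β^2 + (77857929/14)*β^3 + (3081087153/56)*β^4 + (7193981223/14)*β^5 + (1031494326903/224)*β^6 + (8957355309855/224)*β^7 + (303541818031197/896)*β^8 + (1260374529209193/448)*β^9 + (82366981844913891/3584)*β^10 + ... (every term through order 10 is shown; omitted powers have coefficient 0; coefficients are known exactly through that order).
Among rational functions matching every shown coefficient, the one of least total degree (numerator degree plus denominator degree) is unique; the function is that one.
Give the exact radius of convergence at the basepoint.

The radius of convergence is -1/2 + (1/6)*sqrt(15).

No rational of total degree below 9 reproduces all 11 coefficients; solving the [1/8] Pade equations on them gives f(β) = (-5*β/3 - 39/7)/((β + 2/3)**2*(β**2 + β - 1/6)**3), whose expansion matches every shown term.
Denominator factor (β + 2/3)^2: pole of order 2 at -2/3, modulus 2/3.
Denominator factor (β**2 + β - 1/6)^3: discriminant 5/3, real irrational roots -1/2 + (1/6)*sqrt(15) and -1/2 - (1/6)*sqrt(15); poles of order 3, moduli -1/2 + (1/6)*sqrt(15) and 1/2 + (1/6)*sqrt(15).
The radius of convergence is the smallest modulus among the singular points: -1/2 + (1/6)*sqrt(15).


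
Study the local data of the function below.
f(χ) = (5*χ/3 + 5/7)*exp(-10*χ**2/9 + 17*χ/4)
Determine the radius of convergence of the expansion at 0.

The factor exp(-10*χ**2/9 + 17*χ/4) is entire and contributes no finite singular point.
The polynomial part has no poles.
No finite singular points: the Taylor series at 0 converges everywhere.

The radius of convergence is infinite.


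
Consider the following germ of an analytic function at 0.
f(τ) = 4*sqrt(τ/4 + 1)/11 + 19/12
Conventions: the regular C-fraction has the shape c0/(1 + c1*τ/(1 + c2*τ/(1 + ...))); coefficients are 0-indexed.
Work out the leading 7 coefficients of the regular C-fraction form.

Taylor coefficients (expand at 0): a_0 = 257/132, a_1 = 1/22, a_2 = -1/352, a_3 = 1/2816, a_4 = -5/90112, a_5 = 7/720896, a_6 = -21/11534336.
c0 = a_0 = 257/132. Peel one level at a time: if S = 1 + c*τ/S' with S'(0) = 1, then c is the τ-coefficient of S and S' = c*τ/(S - 1).
S_1 = c0/f = 1 + (-6/257)*τ + (1059/528392)*τ^2 + ...; c1 = -6/257.
S_2 = c1*τ/(S_1 - 1) = 1 + (353/4112)*τ + (-1/256)*τ^2 + ...; c2 = 353/4112.
S_3 = c2*τ/(S_2 - 1) = 1 + (257/5648)*τ + (-115393/31899904)*τ^2 + ...; c3 = 257/5648.
S_4 = c3*τ/(S_3 - 1) = 1 + (449/5648)*τ + (-1/256)*τ^2 + ...; c4 = 449/5648.
S_5 = c4*τ/(S_4 - 1) = 1 + (353/7184)*τ + (-192385/51609856)*τ^2 + ...; c5 = 353/7184.
S_6 = c5*τ/(S_5 - 1) = 1 + (545/7184)*τ + ...; c6 = 545/7184.

The regular C-fraction coefficients are [257/132, -6/257, 353/4112, 257/5648, 449/5648, 353/7184, 545/7184].


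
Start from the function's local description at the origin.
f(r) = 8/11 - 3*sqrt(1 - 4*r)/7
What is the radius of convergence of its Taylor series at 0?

Branch term (-3/7)*sqrt(1 - r/(1/4)): its argument vanishes at r = 1/4, a square-root branch point, modulus 1/4.
The radius of convergence is the smallest modulus among the singular points: 1/4.

The radius of convergence is 1/4.


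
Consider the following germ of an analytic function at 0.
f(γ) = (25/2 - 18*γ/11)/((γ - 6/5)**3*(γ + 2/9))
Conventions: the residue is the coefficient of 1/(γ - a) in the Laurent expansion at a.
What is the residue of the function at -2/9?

The residue is -25788375/5767168.

At the order-1 pole -2/9 set g(γ) = (γ - (-2/9))*f(γ) = (25/2 - 18*γ/11)/(γ - 6/5)**3.
Simple pole: residue = g(a) at a = -2/9, which is -25788375/5767168.


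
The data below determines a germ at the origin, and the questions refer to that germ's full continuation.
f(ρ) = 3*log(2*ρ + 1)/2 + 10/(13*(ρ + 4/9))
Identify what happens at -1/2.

The term (3/2)*log(1 - ρ/(-1/2)) has argument 1 - -1/2/(-1/2) = 0 at -1/2: a logarithmic (infinitely-sheeted) branch point; the remaining terms are analytic or single-valued there.

The point is a logarithmic branch point.


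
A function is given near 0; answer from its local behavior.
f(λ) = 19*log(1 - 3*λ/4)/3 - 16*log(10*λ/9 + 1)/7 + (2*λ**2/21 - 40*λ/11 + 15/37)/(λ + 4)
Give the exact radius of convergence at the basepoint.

The radius of convergence is 9/10.

Denominator factor (λ + 4): pole of order 1 at -4, modulus 4.
Branch term (19/3)*log(1 - λ/(4/3)): its argument vanishes at λ = 4/3, a logarithmic branch point, modulus 4/3.
Branch term (-16/7)*log(1 - λ/(-9/10)): its argument vanishes at λ = -9/10, a logarithmic branch point, modulus 9/10.
The radius of convergence is the smallest modulus among the singular points: 9/10.


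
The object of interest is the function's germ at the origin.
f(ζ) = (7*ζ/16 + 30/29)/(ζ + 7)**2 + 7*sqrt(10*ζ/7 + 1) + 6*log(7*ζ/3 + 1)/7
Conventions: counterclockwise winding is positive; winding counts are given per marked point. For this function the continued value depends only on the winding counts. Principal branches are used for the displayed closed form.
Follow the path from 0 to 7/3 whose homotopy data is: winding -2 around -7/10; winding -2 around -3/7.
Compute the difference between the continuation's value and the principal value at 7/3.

The rational part is single-valued and drops out of the difference; each branch term changes only by its own monodromy.
(7)*sqrt(1 - ζ/(-7/10)): winding -2 is even, the square root returns to the same sheet, contribution 0.
(6/7)*log(1 - ζ/(-3/7)): each positive loop around -3/7 adds 2*pi*i to the log, so winding -2 contributes (6/7)*(-2)*2*pi*i = -(24/7)*pi*i.
Summing the contributions at ζ = 7/3 gives -(24/7)*pi*i.

Continued minus principal equals -(24/7)*pi*i.


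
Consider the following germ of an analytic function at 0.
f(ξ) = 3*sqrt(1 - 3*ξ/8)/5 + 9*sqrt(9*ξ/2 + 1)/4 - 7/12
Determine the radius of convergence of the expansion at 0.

Branch term (9/4)*sqrt(1 - ξ/(-2/9)): its argument vanishes at ξ = -2/9, a square-root branch point, modulus 2/9.
Branch term (3/5)*sqrt(1 - ξ/(8/3)): its argument vanishes at ξ = 8/3, a square-root branch point, modulus 8/3.
The radius of convergence is the smallest modulus among the singular points: 2/9.

The radius of convergence is 2/9.


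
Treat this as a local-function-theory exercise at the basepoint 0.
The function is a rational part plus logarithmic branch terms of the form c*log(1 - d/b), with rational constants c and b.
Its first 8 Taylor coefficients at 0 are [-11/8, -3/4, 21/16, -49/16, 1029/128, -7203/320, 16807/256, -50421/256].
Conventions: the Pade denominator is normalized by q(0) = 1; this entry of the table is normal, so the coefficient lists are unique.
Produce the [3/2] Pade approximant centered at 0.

Taylor coefficients needed (read off): a_0 = -11/8, a_1 = -3/4, a_2 = 21/16, a_3 = -49/16, a_4 = 1029/128, a_5 = -7203/320.
Write the denominator as Q(d) = 1 + q1*d + q2*d^2. Requiring Q*f - P = O(d^6) with deg P <= 3 kills the coefficients of d^4..d^5 in Q*f:
  d^4: a_4 + q1*a_3 + q2*a_2 = 0, i.e. 1029/128 + (-49/16)*q1 + (21/16)*q2 = 0.
  d^5: a_5 + q1*a_4 + q2*a_3 = 0, i.e. -7203/320 + (1029/128)*q1 + (-49/16)*q2 = 0.
Solving this linear system: q1 = 21/5, q2 = 147/40.
The numerator is Q*f truncated at degree 3: P0 = a_0 = -11/8; P1 = a_1 + q1*a_0 = -261/40; P2 = a_2 + q1*a_1 + q2*a_0 = -441/64; P3 = a_3 + q1*a_2 + q2*a_1 = -49/160.

The Pade approximant has numerator coefficients [-11/8, -261/40, -441/64, -49/160]; denominator coefficients [1, 21/5, 147/40].


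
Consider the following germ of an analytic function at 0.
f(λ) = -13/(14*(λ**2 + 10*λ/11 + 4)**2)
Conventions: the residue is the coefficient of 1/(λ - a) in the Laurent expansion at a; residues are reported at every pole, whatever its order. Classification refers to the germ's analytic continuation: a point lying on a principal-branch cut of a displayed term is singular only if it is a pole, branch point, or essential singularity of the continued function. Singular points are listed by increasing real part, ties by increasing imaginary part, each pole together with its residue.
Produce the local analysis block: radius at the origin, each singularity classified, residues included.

Denominator factor (λ**2 + 10*λ/11 + 4)^2: discriminant -1836/121, complex-conjugate roots (-5/11) + ((3/11)*sqrt(51))*i and (-5/11) - ((3/11)*sqrt(51))*i; poles of order 2, moduli 2 and 2.
The radius of convergence is the smallest modulus among the singular points: 2.
The factor λ**2 + 10*λ/11 + 4 splits as (λ - a)(λ - a') with a = (-5/11) - ((3/11)*sqrt(51))*i, a' = (-5/11) + ((3/11)*sqrt(51))*i. At the order-2 pole a set g(λ) = (λ - a)^2*f(λ) = [-13/14] / (λ - a')^2.
Order-2 pole: residue = g'(a); g'((-5/11) - ((3/11)*sqrt(51))*i) = -((17303/3932712)*sqrt(51))*i, so the residue is -((17303/3932712)*sqrt(51))*i.
The factor λ**2 + 10*λ/11 + 4 splits as (λ - a)(λ - a') with a = (-5/11) + ((3/11)*sqrt(51))*i, a' = (-5/11) - ((3/11)*sqrt(51))*i. At the order-2 pole a set g(λ) = (λ - a)^2*f(λ) = [-13/14] / (λ - a')^2.
Order-2 pole: residue = g'(a); g'((-5/11) + ((3/11)*sqrt(51))*i) = ((17303/3932712)*sqrt(51))*i, so the residue is ((17303/3932712)*sqrt(51))*i.
List the singular points by increasing real part (a conjugate pair: the negative imaginary part first).

Radius of convergence at 0: 2.
At (-5/11) - ((3/11)*sqrt(51))*i: a pole of order 2; residue -((17303/3932712)*sqrt(51))*i.
At (-5/11) + ((3/11)*sqrt(51))*i: a pole of order 2; residue ((17303/3932712)*sqrt(51))*i.


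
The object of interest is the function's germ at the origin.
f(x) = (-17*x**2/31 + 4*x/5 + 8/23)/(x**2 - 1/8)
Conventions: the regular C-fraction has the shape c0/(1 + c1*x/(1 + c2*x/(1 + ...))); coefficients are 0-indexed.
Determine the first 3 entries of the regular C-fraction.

The regular C-fraction coefficients are [-64/23, -23/10, -7027/14260].

Taylor coefficients (expand at 0): a_0 = -64/23, a_1 = -32/5, a_2 = -12744/713.
c0 = a_0 = -64/23. Peel one level at a time: if S = 1 + c*x/S' with S'(0) = 1, then c is the x-coefficient of S and S' = c*x/(S - 1).
S_1 = c0/f = 1 + (-23/10)*x + (-7027/6200)*x^2 + ...; c1 = -23/10.
S_2 = c1*x/(S_1 - 1) = 1 + (-7027/14260)*x + ...; c2 = -7027/14260.


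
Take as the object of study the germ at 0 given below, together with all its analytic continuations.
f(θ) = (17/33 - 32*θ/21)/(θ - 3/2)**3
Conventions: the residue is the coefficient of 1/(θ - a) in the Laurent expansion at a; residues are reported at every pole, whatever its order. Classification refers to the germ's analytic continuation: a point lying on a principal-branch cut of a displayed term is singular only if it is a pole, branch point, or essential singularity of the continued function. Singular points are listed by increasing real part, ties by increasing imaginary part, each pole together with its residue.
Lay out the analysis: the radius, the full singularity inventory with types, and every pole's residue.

Denominator factor (θ - 3/2)^3: pole of order 3 at 3/2, modulus 3/2.
The radius of convergence is the smallest modulus among the singular points: 3/2.
At the order-3 pole 3/2 set g(θ) = (θ - (3/2))^3*f(θ) = 17/33 - 32*θ/21.
Order-3 pole: residue = g''(a)/2; g''(3/2) = 0, so the residue is 0.

Radius of convergence at 0: 3/2.
At 3/2: a pole of order 3; residue 0.


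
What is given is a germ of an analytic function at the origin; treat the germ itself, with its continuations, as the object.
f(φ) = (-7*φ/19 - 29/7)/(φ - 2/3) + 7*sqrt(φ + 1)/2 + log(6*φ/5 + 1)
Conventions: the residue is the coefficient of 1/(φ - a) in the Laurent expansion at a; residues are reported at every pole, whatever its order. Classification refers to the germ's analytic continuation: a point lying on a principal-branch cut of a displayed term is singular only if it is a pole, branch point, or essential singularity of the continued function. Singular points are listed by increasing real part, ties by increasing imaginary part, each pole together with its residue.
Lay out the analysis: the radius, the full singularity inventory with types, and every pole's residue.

Denominator factor (φ - 2/3): pole of order 1 at 2/3, modulus 2/3.
Branch term (1)*log(1 - φ/(-5/6)): its argument vanishes at φ = -5/6, a logarithmic branch point, modulus 5/6.
Branch term (7/2)*sqrt(1 - φ/(-1)): its argument vanishes at φ = -1, a square-root branch point, modulus 1.
The radius of convergence is the smallest modulus among the singular points: 2/3.
The branch terms are analytic at 2/3 and contribute nothing to the residue; only the rational part matters.
At the order-1 pole 2/3 set g(φ) = (φ - (2/3))*(rational part) = -7*φ/19 - 29/7.
Simple pole: residue = g(a) at a = 2/3, which is -1751/399.
List the singular points by increasing real part (a conjugate pair: the negative imaginary part first).

Radius of convergence at 0: 2/3.
At -1: an algebraic (square-root) branch point.
At -5/6: a logarithmic branch point.
At 2/3: a pole of order 1; residue -1751/399.


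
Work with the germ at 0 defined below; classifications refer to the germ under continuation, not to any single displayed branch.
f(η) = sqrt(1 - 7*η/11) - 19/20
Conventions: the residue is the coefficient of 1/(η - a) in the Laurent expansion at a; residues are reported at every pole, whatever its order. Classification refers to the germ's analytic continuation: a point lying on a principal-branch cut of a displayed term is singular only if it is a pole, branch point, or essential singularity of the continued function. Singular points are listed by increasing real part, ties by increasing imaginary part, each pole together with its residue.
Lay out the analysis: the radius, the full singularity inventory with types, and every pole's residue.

Radius of convergence at 0: 11/7.
At 11/7: an algebraic (square-root) branch point.

Branch term (1)*sqrt(1 - η/(11/7)): its argument vanishes at η = 11/7, a square-root branch point, modulus 11/7.
The radius of convergence is the smallest modulus among the singular points: 11/7.


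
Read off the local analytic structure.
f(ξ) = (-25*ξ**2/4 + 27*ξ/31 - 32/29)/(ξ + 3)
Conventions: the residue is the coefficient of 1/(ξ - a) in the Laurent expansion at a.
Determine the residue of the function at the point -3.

At the order-1 pole -3 set g(ξ) = (ξ - (-3))*f(ξ) = -25*ξ**2/4 + 27*ξ/31 - 32/29.
Simple pole: residue = g(a) at a = -3, which is -215639/3596.

The residue is -215639/3596.


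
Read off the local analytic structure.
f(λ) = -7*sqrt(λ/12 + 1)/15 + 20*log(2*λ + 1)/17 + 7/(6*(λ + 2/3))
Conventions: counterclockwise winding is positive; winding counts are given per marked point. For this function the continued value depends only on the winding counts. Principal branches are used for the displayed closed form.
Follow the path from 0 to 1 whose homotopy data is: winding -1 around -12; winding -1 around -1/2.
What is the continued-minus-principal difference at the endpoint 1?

Continued minus principal equals ((7/45)*sqrt(39)) - ((40/17)*pi)*i.

The rational part is single-valued and drops out of the difference; each branch term changes only by its own monodromy.
(-7/15)*sqrt(1 - λ/(-12)): winding -1 is odd, the square root flips sign, contributing -2*(-7/15)*sqrt(1 - (1)/(-12)) = -2*(-7/15)*sqrt(13/12) = (7/45)*sqrt(39).
(20/17)*log(1 - λ/(-1/2)): each positive loop around -1/2 adds 2*pi*i to the log, so winding -1 contributes (20/17)*(-1)*2*pi*i = -(40/17)*pi*i.
Summing the contributions at λ = 1 gives ((7/45)*sqrt(39)) - ((40/17)*pi)*i.


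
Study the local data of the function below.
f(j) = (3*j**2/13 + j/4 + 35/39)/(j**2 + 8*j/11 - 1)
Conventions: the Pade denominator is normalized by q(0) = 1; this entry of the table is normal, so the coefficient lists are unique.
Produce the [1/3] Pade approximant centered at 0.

Taylor coefficients needed (expand at 0): a_0 = -35/39, a_1 = -1549/1716, a_2 = -8422/4719, a_3 = -152311/69212, a_4 = -1932928/570999.
Write the denominator as Q(j) = 1 + q1*j + q2*j^2 + q3*j^3. Requiring Q*f - P = O(j^5) with deg P <= 1 kills the coefficients of j^2..j^4 in Q*f:
  j^2: a_2 + q1*a_1 + q2*a_0 = 0, i.e. -8422/4719 + (-1549/1716)*q1 + (-35/39)*q2 = 0.
  j^3: a_3 + q1*a_2 + q2*a_1 + q3*a_0 = 0, i.e. -152311/69212 + (-8422/4719)*q1 + (-1549/1716)*q2 + (-35/39)*q3 = 0.
  j^4: a_4 + q1*a_3 + q2*a_2 + q3*a_1 = 0, i.e. -1932928/570999 + (-152311/69212)*q1 + (-8422/4719)*q2 + (-1549/1716)*q3 = 0.
Solving this linear system: q1 = -70527004/58745467, q2 = -45885931/58745467, q3 = 42356244/58745467.
The numerator is Q*f truncated at degree 1: P0 = a_0 = -35/39; P1 = a_1 + q1*a_0 = 48525779/277705844.

The Pade approximant has numerator coefficients [-35/39, 48525779/277705844]; denominator coefficients [1, -70527004/58745467, -45885931/58745467, 42356244/58745467].


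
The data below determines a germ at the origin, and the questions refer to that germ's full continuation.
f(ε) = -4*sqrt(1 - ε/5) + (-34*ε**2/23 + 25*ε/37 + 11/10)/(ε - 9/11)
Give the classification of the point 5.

The term (-4)*sqrt(1 - ε/(5)) has argument 1 - 5/(5) = 0 at 5: a square-root (algebraic, two-sheeted) branch point; the remaining terms are analytic or single-valued there.

The point is an algebraic (square-root) branch point.


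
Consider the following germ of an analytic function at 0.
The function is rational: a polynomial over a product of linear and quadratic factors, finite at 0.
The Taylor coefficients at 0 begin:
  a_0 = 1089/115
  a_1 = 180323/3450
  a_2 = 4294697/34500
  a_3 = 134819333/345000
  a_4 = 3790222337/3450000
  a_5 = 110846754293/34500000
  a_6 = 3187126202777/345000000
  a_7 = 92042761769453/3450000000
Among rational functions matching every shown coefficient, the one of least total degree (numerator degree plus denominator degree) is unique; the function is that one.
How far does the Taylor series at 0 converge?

No rational of total degree below 5 reproduces all 8 coefficients; solving the [2/3] Pade equations on them gives f(z) = (-11*z**2 + 16*z/27 + 22/23)/((z - 1/3)**2*(z + 10/11)), whose expansion matches every shown term.
Denominator factor (z - 1/3)^2: pole of order 2 at 1/3, modulus 1/3.
Denominator factor (z + 10/11): pole of order 1 at -10/11, modulus 10/11.
The radius of convergence is the smallest modulus among the singular points: 1/3.

The radius of convergence is 1/3.


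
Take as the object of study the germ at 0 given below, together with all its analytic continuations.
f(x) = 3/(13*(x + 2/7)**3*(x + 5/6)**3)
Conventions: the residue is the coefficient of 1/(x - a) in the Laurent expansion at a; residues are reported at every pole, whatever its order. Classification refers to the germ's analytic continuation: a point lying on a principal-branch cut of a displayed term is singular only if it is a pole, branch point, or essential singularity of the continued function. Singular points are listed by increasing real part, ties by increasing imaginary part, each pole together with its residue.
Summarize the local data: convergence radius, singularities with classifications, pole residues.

Denominator factor (x + 2/7)^3: pole of order 3 at -2/7, modulus 2/7.
Denominator factor (x + 5/6)^3: pole of order 3 at -5/6, modulus 5/6.
The radius of convergence is the smallest modulus among the singular points: 2/7.
At the order-3 pole -5/6 set g(x) = (x - (-5/6))^3*f(x) = 3/(13*(x + 2/7)**3).
Order-3 pole: residue = g''(a)/2; g''(-5/6) = -4704884352/83672459, so the residue is -2352442176/83672459.
At the order-3 pole -2/7 set g(x) = (x - (-2/7))^3*f(x) = 3/(13*(x + 5/6)**3).
Order-3 pole: residue = g''(a)/2; g''(-2/7) = 4704884352/83672459, so the residue is 2352442176/83672459.
List the singular points by increasing real part (a conjugate pair: the negative imaginary part first).

Radius of convergence at 0: 2/7.
At -5/6: a pole of order 3; residue -2352442176/83672459.
At -2/7: a pole of order 3; residue 2352442176/83672459.


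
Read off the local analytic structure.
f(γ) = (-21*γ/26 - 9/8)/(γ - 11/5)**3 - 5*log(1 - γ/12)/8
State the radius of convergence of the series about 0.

Denominator factor (γ - 11/5)^3: pole of order 3 at 11/5, modulus 11/5.
Branch term (-5/8)*log(1 - γ/(12)): its argument vanishes at γ = 12, a logarithmic branch point, modulus 12.
The radius of convergence is the smallest modulus among the singular points: 11/5.

The radius of convergence is 11/5.


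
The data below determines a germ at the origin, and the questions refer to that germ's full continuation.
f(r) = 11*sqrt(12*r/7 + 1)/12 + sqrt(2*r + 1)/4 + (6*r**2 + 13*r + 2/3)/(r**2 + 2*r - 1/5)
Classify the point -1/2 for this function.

The term (1/4)*sqrt(1 - r/(-1/2)) has argument 1 - -1/2/(-1/2) = 0 at -1/2: a square-root (algebraic, two-sheeted) branch point; the remaining terms are analytic or single-valued there.

The point is an algebraic (square-root) branch point.


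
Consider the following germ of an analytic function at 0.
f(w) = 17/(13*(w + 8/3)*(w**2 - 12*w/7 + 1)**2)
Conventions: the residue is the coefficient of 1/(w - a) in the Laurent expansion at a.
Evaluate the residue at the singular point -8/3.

The residue is 3969/488189.

At the order-1 pole -8/3 set g(w) = (w - (-8/3))*f(w) = 17/(13*(w**2 - 12*w/7 + 1)**2).
Simple pole: residue = g(a) at a = -8/3, which is 3969/488189.


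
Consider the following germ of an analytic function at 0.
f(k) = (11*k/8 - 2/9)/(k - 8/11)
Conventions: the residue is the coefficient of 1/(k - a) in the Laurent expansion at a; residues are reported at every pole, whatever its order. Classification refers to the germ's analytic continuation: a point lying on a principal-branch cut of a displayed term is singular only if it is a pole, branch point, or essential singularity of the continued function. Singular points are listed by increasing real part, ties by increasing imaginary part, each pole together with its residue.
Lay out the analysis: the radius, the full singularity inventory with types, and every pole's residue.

Radius of convergence at 0: 8/11.
At 8/11: a pole of order 1; residue 7/9.

Denominator factor (k - 8/11): pole of order 1 at 8/11, modulus 8/11.
The radius of convergence is the smallest modulus among the singular points: 8/11.
At the order-1 pole 8/11 set g(k) = (k - (8/11))*f(k) = 11*k/8 - 2/9.
Simple pole: residue = g(a) at a = 8/11, which is 7/9.


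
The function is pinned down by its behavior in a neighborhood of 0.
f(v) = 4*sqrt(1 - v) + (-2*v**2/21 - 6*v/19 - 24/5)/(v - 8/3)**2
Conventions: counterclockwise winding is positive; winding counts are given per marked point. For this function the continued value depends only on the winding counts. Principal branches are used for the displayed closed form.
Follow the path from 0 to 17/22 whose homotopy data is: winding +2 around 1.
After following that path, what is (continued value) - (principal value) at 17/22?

Continued minus principal equals 0.

The rational part is single-valued and drops out of the difference; each branch term changes only by its own monodromy.
(4)*sqrt(1 - v/(1)): winding +2 is even, the square root returns to the same sheet, contribution 0.
Summing the contributions at v = 17/22 gives 0.


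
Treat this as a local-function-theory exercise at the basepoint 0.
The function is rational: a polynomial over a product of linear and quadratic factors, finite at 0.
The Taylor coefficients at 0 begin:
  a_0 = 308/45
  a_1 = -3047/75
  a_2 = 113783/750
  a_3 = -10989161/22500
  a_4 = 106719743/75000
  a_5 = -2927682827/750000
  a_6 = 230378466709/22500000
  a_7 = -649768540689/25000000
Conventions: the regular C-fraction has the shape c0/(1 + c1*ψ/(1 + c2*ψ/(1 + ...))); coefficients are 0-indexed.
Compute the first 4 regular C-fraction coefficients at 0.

The regular C-fraction coefficients are [308/45, 831/140, -187819/85316, 1499607116/1716853479].


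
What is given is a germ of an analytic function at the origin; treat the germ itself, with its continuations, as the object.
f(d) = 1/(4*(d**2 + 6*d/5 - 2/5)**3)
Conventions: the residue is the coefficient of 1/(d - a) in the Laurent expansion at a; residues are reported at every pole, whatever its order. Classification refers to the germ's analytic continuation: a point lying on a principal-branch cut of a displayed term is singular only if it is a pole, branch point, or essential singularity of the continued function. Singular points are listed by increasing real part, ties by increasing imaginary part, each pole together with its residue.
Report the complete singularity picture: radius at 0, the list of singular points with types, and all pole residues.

Denominator factor (d**2 + 6*d/5 - 2/5)^3: discriminant 76/25, real irrational roots -3/5 + (1/5)*sqrt(19) and -3/5 - (1/5)*sqrt(19); poles of order 3, moduli -3/5 + (1/5)*sqrt(19) and 3/5 + (1/5)*sqrt(19).
The radius of convergence is the smallest modulus among the singular points: -3/5 + (1/5)*sqrt(19).
The factor d**2 + 6*d/5 - 2/5 splits as (d - a)(d - a') with a = -3/5 - (1/5)*sqrt(19), a' = -3/5 + (1/5)*sqrt(19). At the order-3 pole a set g(d) = (d - a)^3*f(d) = [1/4] / (d - a')^3.
Order-3 pole: residue = g''(a)/2; g''(-3/5 - (1/5)*sqrt(19)) = -(9375/219488)*sqrt(19), so the residue is -(9375/438976)*sqrt(19).
The factor d**2 + 6*d/5 - 2/5 splits as (d - a)(d - a') with a = -3/5 + (1/5)*sqrt(19), a' = -3/5 - (1/5)*sqrt(19). At the order-3 pole a set g(d) = (d - a)^3*f(d) = [1/4] / (d - a')^3.
Order-3 pole: residue = g''(a)/2; g''(-3/5 + (1/5)*sqrt(19)) = (9375/219488)*sqrt(19), so the residue is (9375/438976)*sqrt(19).
List the singular points by increasing real part (a conjugate pair: the negative imaginary part first).

Radius of convergence at 0: -3/5 + (1/5)*sqrt(19).
At -3/5 - (1/5)*sqrt(19): a pole of order 3; residue -(9375/438976)*sqrt(19).
At -3/5 + (1/5)*sqrt(19): a pole of order 3; residue (9375/438976)*sqrt(19).


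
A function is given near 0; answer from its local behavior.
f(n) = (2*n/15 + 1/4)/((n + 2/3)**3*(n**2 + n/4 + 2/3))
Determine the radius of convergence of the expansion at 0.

The radius of convergence is 2/3.

Denominator factor (n**2 + n/4 + 2/3): discriminant -125/48, complex-conjugate roots (-1/8) + ((5/24)*sqrt(15))*i and (-1/8) - ((5/24)*sqrt(15))*i; poles of order 1, moduli (1/3)*sqrt(6) and (1/3)*sqrt(6).
Denominator factor (n + 2/3)^3: pole of order 3 at -2/3, modulus 2/3.
The radius of convergence is the smallest modulus among the singular points: 2/3.


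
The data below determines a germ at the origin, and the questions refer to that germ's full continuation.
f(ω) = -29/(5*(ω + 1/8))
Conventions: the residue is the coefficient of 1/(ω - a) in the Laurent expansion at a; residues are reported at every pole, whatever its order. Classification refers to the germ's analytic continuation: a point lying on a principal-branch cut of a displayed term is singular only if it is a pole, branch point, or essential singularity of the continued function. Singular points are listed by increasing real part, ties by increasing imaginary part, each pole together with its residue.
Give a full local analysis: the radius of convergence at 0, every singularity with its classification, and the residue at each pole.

Denominator factor (ω + 1/8): pole of order 1 at -1/8, modulus 1/8.
The radius of convergence is the smallest modulus among the singular points: 1/8.
At the order-1 pole -1/8 set g(ω) = (ω - (-1/8))*f(ω) = -29/5.
Simple pole: residue = g(a) at a = -1/8, which is -29/5.

Radius of convergence at 0: 1/8.
At -1/8: a pole of order 1; residue -29/5.


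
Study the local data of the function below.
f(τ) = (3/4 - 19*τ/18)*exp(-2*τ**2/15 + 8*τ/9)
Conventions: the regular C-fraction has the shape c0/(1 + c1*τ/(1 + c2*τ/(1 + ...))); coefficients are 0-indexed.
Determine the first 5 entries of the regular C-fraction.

The regular C-fraction coefficients are [3/4, 14/27, -2293/945, 290431/240765, 4442986051/17980873641].

Taylor coefficients (expand at 0): a_0 = 3/4, a_1 = -7/18, a_2 = -601/810, a_3 = -337/1215, a_4 = -11599/984150.
c0 = a_0 = 3/4. Peel one level at a time: if S = 1 + c*τ/S' with S'(0) = 1, then c is the τ-coefficient of S and S' = c*τ/(S - 1).
S_1 = c0/f = 1 + (14/27)*τ + (4586/3645)*τ^2 + ...; c1 = 14/27.
S_2 = c1*τ/(S_1 - 1) = 1 + (-2293/945)*τ + (290431/99225)*τ^2 + ...; c2 = -2293/945.
S_3 = c2*τ/(S_2 - 1) = 1 + (290431/240765)*τ + (-634712293/2129428845)*τ^2 + ...; c3 = 290431/240765.
S_4 = c3*τ/(S_3 - 1) = 1 + (4442986051/17980873641)*τ + ...; c4 = 4442986051/17980873641.


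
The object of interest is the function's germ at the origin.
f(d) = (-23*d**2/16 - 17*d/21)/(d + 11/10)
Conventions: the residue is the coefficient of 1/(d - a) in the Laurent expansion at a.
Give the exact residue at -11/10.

The residue is -28523/33600.

At the order-1 pole -11/10 set g(d) = (d - (-11/10))*f(d) = -23*d**2/16 - 17*d/21.
Simple pole: residue = g(a) at a = -11/10, which is -28523/33600.


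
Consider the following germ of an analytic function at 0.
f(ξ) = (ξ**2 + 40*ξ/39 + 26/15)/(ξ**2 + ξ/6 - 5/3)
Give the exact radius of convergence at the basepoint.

Denominator factor (ξ**2 + ξ/6 - 5/3): discriminant 241/36, real irrational roots -1/12 + (1/12)*sqrt(241) and -1/12 - (1/12)*sqrt(241); poles of order 1, moduli -1/12 + (1/12)*sqrt(241) and 1/12 + (1/12)*sqrt(241).
The radius of convergence is the smallest modulus among the singular points: -1/12 + (1/12)*sqrt(241).

The radius of convergence is -1/12 + (1/12)*sqrt(241).


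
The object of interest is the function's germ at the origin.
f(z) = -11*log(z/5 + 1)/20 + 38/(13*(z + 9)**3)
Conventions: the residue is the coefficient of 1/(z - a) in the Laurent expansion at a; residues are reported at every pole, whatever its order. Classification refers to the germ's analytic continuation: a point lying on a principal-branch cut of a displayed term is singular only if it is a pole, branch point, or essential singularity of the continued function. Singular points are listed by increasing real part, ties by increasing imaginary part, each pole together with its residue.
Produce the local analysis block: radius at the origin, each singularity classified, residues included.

Denominator factor (z + 9)^3: pole of order 3 at -9, modulus 9.
Branch term (-11/20)*log(1 - z/(-5)): its argument vanishes at z = -5, a logarithmic branch point, modulus 5.
The radius of convergence is the smallest modulus among the singular points: 5.
The branch term is analytic at -9 and contributes nothing to the residue; only the rational part matters.
At the order-3 pole -9 set g(z) = (z - (-9))^3*(rational part) = 38/13.
Order-3 pole: residue = g''(a)/2; g''(-9) = 0, so the residue is 0.
List the singular points by increasing real part (a conjugate pair: the negative imaginary part first).

Radius of convergence at 0: 5.
At -9: a pole of order 3; residue 0.
At -5: a logarithmic branch point.
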